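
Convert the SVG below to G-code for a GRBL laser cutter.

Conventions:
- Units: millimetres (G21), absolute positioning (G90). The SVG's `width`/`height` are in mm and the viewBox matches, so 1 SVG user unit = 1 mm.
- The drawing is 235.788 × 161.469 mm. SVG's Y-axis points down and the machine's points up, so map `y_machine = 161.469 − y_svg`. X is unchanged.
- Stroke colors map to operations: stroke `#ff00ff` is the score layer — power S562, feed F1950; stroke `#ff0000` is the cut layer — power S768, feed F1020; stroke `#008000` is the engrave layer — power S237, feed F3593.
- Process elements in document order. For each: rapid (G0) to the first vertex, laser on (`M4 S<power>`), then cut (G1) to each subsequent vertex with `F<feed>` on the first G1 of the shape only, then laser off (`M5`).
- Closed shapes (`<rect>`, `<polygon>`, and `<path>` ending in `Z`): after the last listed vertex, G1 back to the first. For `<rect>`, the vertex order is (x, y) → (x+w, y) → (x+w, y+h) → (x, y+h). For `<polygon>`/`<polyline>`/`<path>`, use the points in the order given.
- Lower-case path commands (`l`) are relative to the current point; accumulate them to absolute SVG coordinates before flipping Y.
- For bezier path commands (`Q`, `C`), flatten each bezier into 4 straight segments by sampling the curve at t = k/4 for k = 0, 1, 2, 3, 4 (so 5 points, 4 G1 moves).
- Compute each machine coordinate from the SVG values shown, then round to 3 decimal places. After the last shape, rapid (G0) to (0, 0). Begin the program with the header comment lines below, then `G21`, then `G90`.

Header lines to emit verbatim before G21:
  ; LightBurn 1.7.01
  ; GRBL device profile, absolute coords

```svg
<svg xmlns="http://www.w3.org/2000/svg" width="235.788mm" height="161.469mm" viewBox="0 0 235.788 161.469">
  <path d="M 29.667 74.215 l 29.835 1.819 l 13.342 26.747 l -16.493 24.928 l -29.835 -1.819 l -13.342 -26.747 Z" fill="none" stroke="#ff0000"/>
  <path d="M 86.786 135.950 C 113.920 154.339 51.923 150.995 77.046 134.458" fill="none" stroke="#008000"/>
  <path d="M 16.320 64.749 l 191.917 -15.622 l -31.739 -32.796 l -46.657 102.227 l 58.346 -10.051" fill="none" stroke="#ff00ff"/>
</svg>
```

1 u = 1 mm; y_m = 161.469 − y.

[1] `<path>` regular polygon, #ff0000→cut S768 F1020: (29.667,87.254) → (59.502,85.435) → (72.844,58.688) → (56.351,33.760) → (26.516,35.579) → (13.174,62.326) → (29.667,87.254) (closed)

[2] `<path>` cubic bezier, #008000→engrave S237 F3593: (86.786,25.519) → (93.178,15.669) → (82.670,13.168) → (71.785,17.215) → (77.046,27.011)

[3] `<path>` open polyline, #ff00ff→score S562 F1950: (16.320,96.720) → (208.237,112.342) → (176.498,145.138) → (129.841,42.911) → (188.187,52.962)

; LightBurn 1.7.01
; GRBL device profile, absolute coords
G21
G90
G0 X29.667 Y87.254
M4 S768
G1 X59.502 Y85.435 F1020
G1 X72.844 Y58.688
G1 X56.351 Y33.760
G1 X26.516 Y35.579
G1 X13.174 Y62.326
G1 X29.667 Y87.254
M5
G0 X86.786 Y25.519
M4 S237
G1 X93.178 Y15.669 F3593
G1 X82.670 Y13.168
G1 X71.785 Y17.215
G1 X77.046 Y27.011
M5
G0 X16.320 Y96.720
M4 S562
G1 X208.237 Y112.342 F1950
G1 X176.498 Y145.138
G1 X129.841 Y42.911
G1 X188.187 Y52.962
M5
G0 X0.000 Y0.000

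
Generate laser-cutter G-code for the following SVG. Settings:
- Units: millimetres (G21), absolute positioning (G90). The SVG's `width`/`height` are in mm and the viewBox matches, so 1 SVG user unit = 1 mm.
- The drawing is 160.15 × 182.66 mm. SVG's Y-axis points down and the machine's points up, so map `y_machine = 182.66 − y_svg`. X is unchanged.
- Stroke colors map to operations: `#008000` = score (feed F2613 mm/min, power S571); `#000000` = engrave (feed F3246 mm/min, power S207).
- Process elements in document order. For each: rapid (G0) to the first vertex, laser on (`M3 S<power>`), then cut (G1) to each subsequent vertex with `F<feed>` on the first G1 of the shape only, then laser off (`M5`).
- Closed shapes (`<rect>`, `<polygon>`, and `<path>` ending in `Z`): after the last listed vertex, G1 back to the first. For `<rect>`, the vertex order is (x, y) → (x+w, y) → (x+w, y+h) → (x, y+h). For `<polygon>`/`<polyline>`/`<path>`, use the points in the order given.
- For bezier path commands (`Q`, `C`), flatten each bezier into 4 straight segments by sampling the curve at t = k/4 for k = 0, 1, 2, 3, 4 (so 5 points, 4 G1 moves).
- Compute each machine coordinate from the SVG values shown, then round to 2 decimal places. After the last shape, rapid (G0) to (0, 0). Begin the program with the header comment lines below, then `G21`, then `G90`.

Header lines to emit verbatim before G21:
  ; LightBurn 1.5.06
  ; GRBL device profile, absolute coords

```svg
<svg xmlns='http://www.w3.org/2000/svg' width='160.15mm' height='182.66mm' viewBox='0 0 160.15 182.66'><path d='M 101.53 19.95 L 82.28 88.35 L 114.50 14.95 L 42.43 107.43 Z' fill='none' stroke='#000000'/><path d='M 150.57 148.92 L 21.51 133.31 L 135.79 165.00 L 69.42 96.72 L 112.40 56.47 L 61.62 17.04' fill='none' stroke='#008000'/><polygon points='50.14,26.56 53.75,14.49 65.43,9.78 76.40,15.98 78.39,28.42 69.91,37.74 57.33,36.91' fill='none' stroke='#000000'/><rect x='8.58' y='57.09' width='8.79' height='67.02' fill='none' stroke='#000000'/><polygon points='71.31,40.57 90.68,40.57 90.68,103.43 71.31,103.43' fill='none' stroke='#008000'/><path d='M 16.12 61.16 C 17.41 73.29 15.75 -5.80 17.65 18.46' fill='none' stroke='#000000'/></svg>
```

Since the viewBox matches the mm dimensions, user units are millimetres directly. The only transform is the Y-flip y_m = 182.66 − y_svg.

Shape 1 is a closed polygon drawn with `<path>`. Its stroke #000000 means engrave at S207, F3246. After flipping Y the toolpath is (101.53,162.71) → (82.28,94.31) → (114.50,167.71) → (42.43,75.23) → (101.53,162.71), returning to the start.

Shape 2 is a open polyline drawn with `<path>`. Its stroke #008000 means score at S571, F2613. After flipping Y the toolpath is (150.57,33.74) → (21.51,49.35) → (135.79,17.66) → (69.42,85.94) → (112.40,126.19) → (61.62,165.62).

Shape 3 is a regular polygon drawn with `<polygon>`. Its stroke #000000 means engrave at S207, F3246. After flipping Y the toolpath is (50.14,156.10) → (53.75,168.17) → (65.43,172.88) → (76.40,166.68) → (78.39,154.24) → (69.91,144.92) → (57.33,145.75) → (50.14,156.10), returning to the start.

Shape 4 is a rectangle drawn with `<rect>`. Its stroke #000000 means engrave at S207, F3246. After flipping Y the toolpath is (8.58,125.57) → (17.37,125.57) → (17.37,58.55) → (8.58,58.55) → (8.58,125.57), returning to the start.

Shape 5 is a rectangle drawn with `<polygon>`. Its stroke #008000 means score at S571, F2613. After flipping Y the toolpath is (71.31,142.09) → (90.68,142.09) → (90.68,79.23) → (71.31,79.23) → (71.31,142.09), returning to the start.

Shape 6 is a cubic bezier drawn with `<path>`. Its stroke #000000 means engrave at S207, F3246. After flipping Y the toolpath is (16.12,121.50) → (16.64,126.47) → (16.66,147.40) → (16.79,166.06) → (17.65,164.20).

; LightBurn 1.5.06
; GRBL device profile, absolute coords
G21
G90
G0 X101.53 Y162.71
M3 S207
G1 X82.28 Y94.31 F3246
G1 X114.50 Y167.71
G1 X42.43 Y75.23
G1 X101.53 Y162.71
M5
G0 X150.57 Y33.74
M3 S571
G1 X21.51 Y49.35 F2613
G1 X135.79 Y17.66
G1 X69.42 Y85.94
G1 X112.40 Y126.19
G1 X61.62 Y165.62
M5
G0 X50.14 Y156.10
M3 S207
G1 X53.75 Y168.17 F3246
G1 X65.43 Y172.88
G1 X76.40 Y166.68
G1 X78.39 Y154.24
G1 X69.91 Y144.92
G1 X57.33 Y145.75
G1 X50.14 Y156.10
M5
G0 X8.58 Y125.57
M3 S207
G1 X17.37 Y125.57 F3246
G1 X17.37 Y58.55
G1 X8.58 Y58.55
G1 X8.58 Y125.57
M5
G0 X71.31 Y142.09
M3 S571
G1 X90.68 Y142.09 F2613
G1 X90.68 Y79.23
G1 X71.31 Y79.23
G1 X71.31 Y142.09
M5
G0 X16.12 Y121.50
M3 S207
G1 X16.64 Y126.47 F3246
G1 X16.66 Y147.40
G1 X16.79 Y166.06
G1 X17.65 Y164.20
M5
G0 X0.00 Y0.00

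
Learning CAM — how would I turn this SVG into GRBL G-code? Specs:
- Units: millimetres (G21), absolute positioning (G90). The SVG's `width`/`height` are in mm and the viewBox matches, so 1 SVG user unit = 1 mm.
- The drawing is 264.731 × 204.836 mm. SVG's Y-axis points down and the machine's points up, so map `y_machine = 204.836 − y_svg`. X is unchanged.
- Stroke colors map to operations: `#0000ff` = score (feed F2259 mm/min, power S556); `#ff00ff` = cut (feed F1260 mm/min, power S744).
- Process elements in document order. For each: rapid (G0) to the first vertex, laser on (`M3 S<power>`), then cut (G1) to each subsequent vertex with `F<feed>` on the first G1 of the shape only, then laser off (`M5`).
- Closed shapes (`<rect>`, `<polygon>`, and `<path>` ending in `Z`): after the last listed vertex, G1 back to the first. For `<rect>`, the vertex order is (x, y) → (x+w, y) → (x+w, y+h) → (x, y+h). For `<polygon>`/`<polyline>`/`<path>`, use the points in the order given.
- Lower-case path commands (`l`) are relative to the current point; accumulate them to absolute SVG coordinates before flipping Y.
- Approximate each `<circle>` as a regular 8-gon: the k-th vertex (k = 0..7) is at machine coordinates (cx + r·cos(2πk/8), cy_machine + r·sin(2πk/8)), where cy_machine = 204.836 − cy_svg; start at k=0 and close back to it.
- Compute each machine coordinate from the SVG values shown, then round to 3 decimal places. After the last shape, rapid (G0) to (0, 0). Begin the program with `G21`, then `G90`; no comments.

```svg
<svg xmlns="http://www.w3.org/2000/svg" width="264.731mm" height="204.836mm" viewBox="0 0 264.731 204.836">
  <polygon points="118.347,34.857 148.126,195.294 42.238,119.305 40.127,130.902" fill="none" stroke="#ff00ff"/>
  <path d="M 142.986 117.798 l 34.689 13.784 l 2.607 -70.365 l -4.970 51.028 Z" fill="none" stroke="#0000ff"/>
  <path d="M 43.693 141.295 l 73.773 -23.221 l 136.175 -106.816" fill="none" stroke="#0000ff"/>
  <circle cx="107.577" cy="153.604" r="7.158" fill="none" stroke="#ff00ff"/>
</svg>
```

Since the viewBox matches the mm dimensions, user units are millimetres directly. The only transform is the Y-flip y_m = 204.836 − y_svg.

Shape 1 is a closed polygon drawn with `<polygon>`. Its stroke #ff00ff means cut at S744, F1260. After flipping Y the toolpath is (118.347,169.979) → (148.126,9.542) → (42.238,85.531) → (40.127,73.934) → (118.347,169.979), returning to the start.

Shape 2 is a closed polygon drawn with `<path>`. Its stroke #0000ff means score at S556, F2259. After flipping Y the toolpath is (142.986,87.038) → (177.675,73.254) → (180.282,143.619) → (175.312,92.591) → (142.986,87.038), returning to the start.

Shape 3 is a open polyline drawn with `<path>`. Its stroke #0000ff means score at S556, F2259. After flipping Y the toolpath is (43.693,63.541) → (117.466,86.762) → (253.641,193.578).

Shape 4 is a circle drawn with `<circle>`. Its stroke #ff00ff means cut at S744, F1260. After flipping Y the toolpath is (114.735,51.232) → (112.638,56.293) → (107.577,58.390) → (102.516,56.293) → (100.419,51.232) → (102.516,46.171) → (107.577,44.074) → (112.638,46.171) → (114.735,51.232), returning to the start.

G21
G90
G0 X118.347 Y169.979
M3 S744
G1 X148.126 Y9.542 F1260
G1 X42.238 Y85.531
G1 X40.127 Y73.934
G1 X118.347 Y169.979
M5
G0 X142.986 Y87.038
M3 S556
G1 X177.675 Y73.254 F2259
G1 X180.282 Y143.619
G1 X175.312 Y92.591
G1 X142.986 Y87.038
M5
G0 X43.693 Y63.541
M3 S556
G1 X117.466 Y86.762 F2259
G1 X253.641 Y193.578
M5
G0 X114.735 Y51.232
M3 S744
G1 X112.638 Y56.293 F1260
G1 X107.577 Y58.390
G1 X102.516 Y56.293
G1 X100.419 Y51.232
G1 X102.516 Y46.171
G1 X107.577 Y44.074
G1 X112.638 Y46.171
G1 X114.735 Y51.232
M5
G0 X0.000 Y0.000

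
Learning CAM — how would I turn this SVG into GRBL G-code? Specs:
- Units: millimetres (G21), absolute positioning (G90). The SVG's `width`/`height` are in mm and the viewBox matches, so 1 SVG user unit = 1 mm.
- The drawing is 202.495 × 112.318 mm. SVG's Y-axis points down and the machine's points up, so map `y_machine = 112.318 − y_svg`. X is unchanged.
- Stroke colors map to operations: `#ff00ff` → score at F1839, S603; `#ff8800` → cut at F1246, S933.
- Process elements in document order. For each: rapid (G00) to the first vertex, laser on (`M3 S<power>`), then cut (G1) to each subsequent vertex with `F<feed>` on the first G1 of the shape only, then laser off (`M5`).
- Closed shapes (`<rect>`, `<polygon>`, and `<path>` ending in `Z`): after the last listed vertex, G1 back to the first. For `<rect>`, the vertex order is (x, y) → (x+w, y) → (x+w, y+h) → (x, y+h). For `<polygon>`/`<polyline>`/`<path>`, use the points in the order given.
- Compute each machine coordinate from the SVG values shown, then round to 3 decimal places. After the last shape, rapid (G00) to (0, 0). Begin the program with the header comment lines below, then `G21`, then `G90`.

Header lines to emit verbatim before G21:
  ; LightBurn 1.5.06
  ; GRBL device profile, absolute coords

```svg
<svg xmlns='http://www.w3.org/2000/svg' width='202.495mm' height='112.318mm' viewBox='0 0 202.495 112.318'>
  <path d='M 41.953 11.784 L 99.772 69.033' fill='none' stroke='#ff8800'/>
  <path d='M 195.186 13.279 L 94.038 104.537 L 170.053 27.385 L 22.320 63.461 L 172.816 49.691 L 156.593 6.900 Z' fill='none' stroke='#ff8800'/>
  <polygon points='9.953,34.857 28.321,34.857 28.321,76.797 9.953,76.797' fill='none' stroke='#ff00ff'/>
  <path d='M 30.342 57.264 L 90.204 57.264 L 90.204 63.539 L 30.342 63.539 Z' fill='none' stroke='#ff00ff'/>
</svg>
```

; LightBurn 1.5.06
; GRBL device profile, absolute coords
G21
G90
G00 X41.953 Y100.534
M3 S933
G1 X99.772 Y43.285 F1246
M5
G00 X195.186 Y99.039
M3 S933
G1 X94.038 Y7.781 F1246
G1 X170.053 Y84.933
G1 X22.320 Y48.857
G1 X172.816 Y62.627
G1 X156.593 Y105.418
G1 X195.186 Y99.039
M5
G00 X9.953 Y77.461
M3 S603
G1 X28.321 Y77.461 F1839
G1 X28.321 Y35.521
G1 X9.953 Y35.521
G1 X9.953 Y77.461
M5
G00 X30.342 Y55.054
M3 S603
G1 X90.204 Y55.054 F1839
G1 X90.204 Y48.779
G1 X30.342 Y48.779
G1 X30.342 Y55.054
M5
G00 X0.000 Y0.000

viewBox `0 0 202.495 112.318` with mm width/height → 1 unit = 1 mm. Flip: y_m = 112.318 − y_svg.

**Shape 1** — `<path>` line segment, stroke `#ff8800` → cut (S933, F1246). Machine vertices: (41.953,100.534) → (99.772,43.285). Open path.

**Shape 2** — `<path>` closed polygon, stroke `#ff8800` → cut (S933, F1246). Machine vertices: (195.186,99.039) → (94.038,7.781) → (170.053,84.933) → (22.320,48.857) → (172.816,62.627) → (156.593,105.418) → (195.186,99.039). Closed: final G1 returns to the first vertex.

**Shape 3** — `<polygon>` rectangle, stroke `#ff00ff` → score (S603, F1839). Machine vertices: (9.953,77.461) → (28.321,77.461) → (28.321,35.521) → (9.953,35.521) → (9.953,77.461). Closed: final G1 returns to the first vertex.

**Shape 4** — `<path>` rectangle, stroke `#ff00ff` → score (S603, F1839). Machine vertices: (30.342,55.054) → (90.204,55.054) → (90.204,48.779) → (30.342,48.779) → (30.342,55.054). Closed: final G1 returns to the first vertex.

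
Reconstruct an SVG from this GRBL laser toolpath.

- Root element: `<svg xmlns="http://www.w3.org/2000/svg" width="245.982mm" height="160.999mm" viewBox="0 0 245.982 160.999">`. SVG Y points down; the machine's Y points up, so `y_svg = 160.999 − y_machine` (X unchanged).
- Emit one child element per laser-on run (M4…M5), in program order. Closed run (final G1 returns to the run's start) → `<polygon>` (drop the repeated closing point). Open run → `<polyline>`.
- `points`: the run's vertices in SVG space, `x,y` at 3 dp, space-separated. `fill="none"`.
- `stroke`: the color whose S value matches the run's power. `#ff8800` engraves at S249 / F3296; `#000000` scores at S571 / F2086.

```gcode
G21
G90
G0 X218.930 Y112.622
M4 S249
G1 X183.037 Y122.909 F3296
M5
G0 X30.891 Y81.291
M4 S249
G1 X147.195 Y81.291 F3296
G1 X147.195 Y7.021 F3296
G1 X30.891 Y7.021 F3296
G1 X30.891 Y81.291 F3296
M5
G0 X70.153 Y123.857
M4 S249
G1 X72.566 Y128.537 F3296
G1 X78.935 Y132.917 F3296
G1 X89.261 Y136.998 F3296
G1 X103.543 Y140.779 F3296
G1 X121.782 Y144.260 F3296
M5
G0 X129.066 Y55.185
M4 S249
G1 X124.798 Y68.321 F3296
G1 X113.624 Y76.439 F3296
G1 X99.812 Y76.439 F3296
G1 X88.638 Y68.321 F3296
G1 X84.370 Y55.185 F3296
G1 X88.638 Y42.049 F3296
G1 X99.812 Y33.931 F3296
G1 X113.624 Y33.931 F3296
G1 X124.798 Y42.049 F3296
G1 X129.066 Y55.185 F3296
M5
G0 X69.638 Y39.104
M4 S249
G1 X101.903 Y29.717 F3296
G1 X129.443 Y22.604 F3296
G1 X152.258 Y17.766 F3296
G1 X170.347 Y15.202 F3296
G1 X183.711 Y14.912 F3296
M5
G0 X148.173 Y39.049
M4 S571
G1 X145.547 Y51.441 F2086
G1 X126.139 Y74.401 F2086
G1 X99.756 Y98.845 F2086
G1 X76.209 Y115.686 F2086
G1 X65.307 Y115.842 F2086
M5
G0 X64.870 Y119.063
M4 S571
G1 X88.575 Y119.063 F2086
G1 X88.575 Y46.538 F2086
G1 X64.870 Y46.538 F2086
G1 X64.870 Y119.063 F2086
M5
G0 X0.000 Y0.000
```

Machine Y-up, SVG Y-down with viewBox height 160.999, so y_svg = 160.999 − y_machine; X carries over.

Run 1: S249 ⇒ engrave layer `#ff8800`. The run is open, so emit a `<polyline>` with points (Y-flipped): 218.930,48.377 183.037,38.090.

Run 2: S249 ⇒ engrave layer `#ff8800`. The run returns to its start, so emit a `<polygon>` with points (Y-flipped): 30.891,79.708 147.195,79.708 147.195,153.978 30.891,153.978.

Run 3: power S249 maps to stroke `#ff8800` (engrave). The run is open, so emit a `<polyline>` with points (Y-flipped): 70.153,37.142 72.566,32.462 78.935,28.082 89.261,24.001 103.543,20.220 121.782,16.739.

Run 4: the run's S249 means `#ff8800` (engrave). The run returns to its start, so emit a `<polygon>` with points (Y-flipped): 129.066,105.814 124.798,92.678 113.624,84.560 99.812,84.560 88.638,92.678 84.370,105.814 88.638,118.950 99.812,127.068 113.624,127.068 124.798,118.950.

Run 5: the run's S249 means `#ff8800` (engrave). The run is open, so emit a `<polyline>` with points (Y-flipped): 69.638,121.895 101.903,131.282 129.443,138.395 152.258,143.233 170.347,145.797 183.711,146.087.

Run 6: power S571 maps to stroke `#000000` (score). The run is open, so emit a `<polyline>` with points (Y-flipped): 148.173,121.950 145.547,109.558 126.139,86.598 99.756,62.154 76.209,45.313 65.307,45.157.

Run 7: the run's S571 means `#000000` (score). The run returns to its start, so emit a `<polygon>` with points (Y-flipped): 64.870,41.936 88.575,41.936 88.575,114.461 64.870,114.461.

<svg xmlns="http://www.w3.org/2000/svg" width="245.982mm" height="160.999mm" viewBox="0 0 245.982 160.999">
  <polyline points="218.930,48.377 183.037,38.090" fill="none" stroke="#ff8800"/>
  <polygon points="30.891,79.708 147.195,79.708 147.195,153.978 30.891,153.978" fill="none" stroke="#ff8800"/>
  <polyline points="70.153,37.142 72.566,32.462 78.935,28.082 89.261,24.001 103.543,20.220 121.782,16.739" fill="none" stroke="#ff8800"/>
  <polygon points="129.066,105.814 124.798,92.678 113.624,84.560 99.812,84.560 88.638,92.678 84.370,105.814 88.638,118.950 99.812,127.068 113.624,127.068 124.798,118.950" fill="none" stroke="#ff8800"/>
  <polyline points="69.638,121.895 101.903,131.282 129.443,138.395 152.258,143.233 170.347,145.797 183.711,146.087" fill="none" stroke="#ff8800"/>
  <polyline points="148.173,121.950 145.547,109.558 126.139,86.598 99.756,62.154 76.209,45.313 65.307,45.157" fill="none" stroke="#000000"/>
  <polygon points="64.870,41.936 88.575,41.936 88.575,114.461 64.870,114.461" fill="none" stroke="#000000"/>
</svg>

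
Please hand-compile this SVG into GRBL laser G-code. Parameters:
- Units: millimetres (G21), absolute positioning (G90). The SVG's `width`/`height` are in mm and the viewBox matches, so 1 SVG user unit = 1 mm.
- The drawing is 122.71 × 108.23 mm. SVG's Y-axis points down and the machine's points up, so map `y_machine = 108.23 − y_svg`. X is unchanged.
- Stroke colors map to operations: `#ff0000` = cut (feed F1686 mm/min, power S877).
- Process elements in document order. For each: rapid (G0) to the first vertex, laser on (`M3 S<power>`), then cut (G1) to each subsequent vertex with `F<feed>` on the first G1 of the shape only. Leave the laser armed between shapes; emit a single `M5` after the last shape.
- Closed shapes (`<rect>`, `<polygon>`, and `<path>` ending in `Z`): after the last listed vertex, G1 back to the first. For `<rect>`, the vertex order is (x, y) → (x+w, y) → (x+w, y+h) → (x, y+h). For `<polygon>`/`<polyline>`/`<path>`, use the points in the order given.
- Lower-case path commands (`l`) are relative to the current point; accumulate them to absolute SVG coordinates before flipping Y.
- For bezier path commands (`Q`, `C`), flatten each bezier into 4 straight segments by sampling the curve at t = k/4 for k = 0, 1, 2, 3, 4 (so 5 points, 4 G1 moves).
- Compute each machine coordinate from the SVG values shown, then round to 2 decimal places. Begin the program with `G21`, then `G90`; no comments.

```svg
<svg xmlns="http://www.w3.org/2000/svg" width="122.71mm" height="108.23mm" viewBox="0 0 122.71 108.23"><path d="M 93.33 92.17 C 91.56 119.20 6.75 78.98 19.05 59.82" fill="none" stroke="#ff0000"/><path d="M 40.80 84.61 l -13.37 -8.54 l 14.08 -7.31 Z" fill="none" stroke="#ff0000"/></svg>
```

G21
G90
G0 X93.33 Y16.06
M3 S877
G1 X79.25 Y7.02 F1686
G1 X50.91 Y14.91
G1 X25.22 Y31.47
G1 X19.05 Y48.41
G0 X40.80 Y23.62
M3 S877
G1 X27.43 Y32.16 F1686
G1 X41.51 Y39.47
G1 X40.80 Y23.62
M5

Since the viewBox matches the mm dimensions, user units are millimetres directly. The only transform is the Y-flip y_m = 108.23 − y_svg.

Shape 1 is a cubic bezier drawn with `<path>`. Its stroke #ff0000 means cut at S877, F1686. After flipping Y the toolpath is (93.33,16.06) → (79.25,7.02) → (50.91,14.91) → (25.22,31.47) → (19.05,48.41).

Shape 2 is a regular polygon drawn with `<path>`. Its stroke #ff0000 means cut at S877, F1686. After flipping Y the toolpath is (40.80,23.62) → (27.43,32.16) → (41.51,39.47) → (40.80,23.62), returning to the start.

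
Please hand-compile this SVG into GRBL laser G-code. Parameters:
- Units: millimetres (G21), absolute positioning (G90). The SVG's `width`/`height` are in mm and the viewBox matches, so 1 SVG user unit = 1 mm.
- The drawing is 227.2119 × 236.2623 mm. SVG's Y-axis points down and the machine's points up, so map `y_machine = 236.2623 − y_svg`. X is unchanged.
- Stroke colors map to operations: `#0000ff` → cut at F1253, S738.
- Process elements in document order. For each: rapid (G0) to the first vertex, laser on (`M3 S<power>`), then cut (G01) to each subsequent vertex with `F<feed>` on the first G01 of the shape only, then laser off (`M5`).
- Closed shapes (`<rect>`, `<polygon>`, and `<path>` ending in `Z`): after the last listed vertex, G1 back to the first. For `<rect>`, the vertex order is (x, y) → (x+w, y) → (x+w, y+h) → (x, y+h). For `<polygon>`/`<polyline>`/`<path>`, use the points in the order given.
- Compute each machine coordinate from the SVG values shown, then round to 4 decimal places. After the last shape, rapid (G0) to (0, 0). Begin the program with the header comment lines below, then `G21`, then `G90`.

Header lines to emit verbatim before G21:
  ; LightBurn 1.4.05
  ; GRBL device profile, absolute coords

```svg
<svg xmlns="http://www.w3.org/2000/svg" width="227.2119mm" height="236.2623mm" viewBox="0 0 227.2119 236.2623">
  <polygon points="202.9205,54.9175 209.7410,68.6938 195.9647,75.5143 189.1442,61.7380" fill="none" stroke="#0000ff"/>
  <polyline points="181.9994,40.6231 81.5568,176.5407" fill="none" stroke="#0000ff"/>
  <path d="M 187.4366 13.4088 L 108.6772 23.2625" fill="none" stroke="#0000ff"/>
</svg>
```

; LightBurn 1.4.05
; GRBL device profile, absolute coords
G21
G90
G0 X202.9205 Y181.3448
M3 S738
G01 X209.7410 Y167.5685 F1253
G01 X195.9647 Y160.7480
G01 X189.1442 Y174.5243
G01 X202.9205 Y181.3448
M5
G0 X181.9994 Y195.6392
M3 S738
G01 X81.5568 Y59.7216 F1253
M5
G0 X187.4366 Y222.8535
M3 S738
G01 X108.6772 Y212.9998 F1253
M5
G0 X0.0000 Y0.0000

viewBox `0 0 227.2119 236.2623` with mm width/height → 1 unit = 1 mm. Flip: y_m = 236.2623 − y_svg.

**Shape 1** — `<polygon>` regular polygon, stroke `#0000ff` → cut (S738, F1253). Machine vertices: (202.9205,181.3448) → (209.7410,167.5685) → (195.9647,160.7480) → (189.1442,174.5243) → (202.9205,181.3448). Closed: final G1 returns to the first vertex.

**Shape 2** — `<polyline>` line segment, stroke `#0000ff` → cut (S738, F1253). Machine vertices: (181.9994,195.6392) → (81.5568,59.7216). Open path.

**Shape 3** — `<path>` line segment, stroke `#0000ff` → cut (S738, F1253). Machine vertices: (187.4366,222.8535) → (108.6772,212.9998). Open path.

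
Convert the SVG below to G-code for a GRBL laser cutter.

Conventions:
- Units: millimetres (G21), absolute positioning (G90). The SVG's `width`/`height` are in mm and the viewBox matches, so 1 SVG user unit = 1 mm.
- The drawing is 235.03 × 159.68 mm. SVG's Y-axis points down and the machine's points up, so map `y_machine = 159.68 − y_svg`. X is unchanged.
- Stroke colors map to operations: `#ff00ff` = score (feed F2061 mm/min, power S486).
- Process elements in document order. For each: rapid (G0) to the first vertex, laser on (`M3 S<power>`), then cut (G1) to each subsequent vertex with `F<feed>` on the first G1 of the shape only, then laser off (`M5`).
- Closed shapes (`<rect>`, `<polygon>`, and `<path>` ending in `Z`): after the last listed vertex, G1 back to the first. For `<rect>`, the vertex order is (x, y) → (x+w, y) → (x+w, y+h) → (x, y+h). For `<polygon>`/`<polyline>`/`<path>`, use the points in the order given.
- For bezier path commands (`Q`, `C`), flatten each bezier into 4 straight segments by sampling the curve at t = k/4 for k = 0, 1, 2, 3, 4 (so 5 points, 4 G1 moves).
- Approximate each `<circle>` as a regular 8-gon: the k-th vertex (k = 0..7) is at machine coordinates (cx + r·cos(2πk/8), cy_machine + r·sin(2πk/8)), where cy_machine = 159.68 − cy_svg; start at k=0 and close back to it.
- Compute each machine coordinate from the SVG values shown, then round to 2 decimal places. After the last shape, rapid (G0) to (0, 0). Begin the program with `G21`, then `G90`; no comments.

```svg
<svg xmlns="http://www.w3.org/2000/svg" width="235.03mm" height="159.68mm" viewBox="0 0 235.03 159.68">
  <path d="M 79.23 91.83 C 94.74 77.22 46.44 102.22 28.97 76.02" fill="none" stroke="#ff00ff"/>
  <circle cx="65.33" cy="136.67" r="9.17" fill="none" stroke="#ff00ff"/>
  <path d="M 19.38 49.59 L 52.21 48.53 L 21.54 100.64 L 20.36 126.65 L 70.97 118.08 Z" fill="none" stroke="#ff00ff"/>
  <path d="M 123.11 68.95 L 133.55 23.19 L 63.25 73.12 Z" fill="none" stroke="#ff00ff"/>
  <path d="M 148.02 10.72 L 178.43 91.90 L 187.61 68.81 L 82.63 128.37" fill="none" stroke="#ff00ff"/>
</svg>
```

G21
G90
G0 X79.23 Y67.85
M3 S486
G1 X80.38 Y72.80 F2061
G1 X66.47 Y71.41
G1 X46.37 Y72.19
G1 X28.97 Y83.66
M5
G0 X74.50 Y23.01
M3 S486
G1 X71.81 Y29.49 F2061
G1 X65.33 Y32.18
G1 X58.85 Y29.49
G1 X56.16 Y23.01
G1 X58.85 Y16.53
G1 X65.33 Y13.84
G1 X71.81 Y16.53
G1 X74.50 Y23.01
M5
G0 X19.38 Y110.09
M3 S486
G1 X52.21 Y111.15 F2061
G1 X21.54 Y59.04
G1 X20.36 Y33.03
G1 X70.97 Y41.60
G1 X19.38 Y110.09
M5
G0 X123.11 Y90.73
M3 S486
G1 X133.55 Y136.49 F2061
G1 X63.25 Y86.56
G1 X123.11 Y90.73
M5
G0 X148.02 Y148.96
M3 S486
G1 X178.43 Y67.78 F2061
G1 X187.61 Y90.87
G1 X82.63 Y31.31
M5
G0 X0.00 Y0.00

1 u = 1 mm; y_m = 159.68 − y.

[1] `<path>` cubic bezier, #ff00ff→score S486 F2061: (79.23,67.85) → (80.38,72.80) → (66.47,71.41) → (46.37,72.19) → (28.97,83.66)

[2] `<circle>` circle, #ff00ff→score S486 F2061: (74.50,23.01) → (71.81,29.49) → (65.33,32.18) → (58.85,29.49) → (56.16,23.01) → (58.85,16.53) → (65.33,13.84) → (71.81,16.53) → (74.50,23.01) (closed)

[3] `<path>` closed polygon, #ff00ff→score S486 F2061: (19.38,110.09) → (52.21,111.15) → (21.54,59.04) → (20.36,33.03) → (70.97,41.60) → (19.38,110.09) (closed)

[4] `<path>` closed polygon, #ff00ff→score S486 F2061: (123.11,90.73) → (133.55,136.49) → (63.25,86.56) → (123.11,90.73) (closed)

[5] `<path>` open polyline, #ff00ff→score S486 F2061: (148.02,148.96) → (178.43,67.78) → (187.61,90.87) → (82.63,31.31)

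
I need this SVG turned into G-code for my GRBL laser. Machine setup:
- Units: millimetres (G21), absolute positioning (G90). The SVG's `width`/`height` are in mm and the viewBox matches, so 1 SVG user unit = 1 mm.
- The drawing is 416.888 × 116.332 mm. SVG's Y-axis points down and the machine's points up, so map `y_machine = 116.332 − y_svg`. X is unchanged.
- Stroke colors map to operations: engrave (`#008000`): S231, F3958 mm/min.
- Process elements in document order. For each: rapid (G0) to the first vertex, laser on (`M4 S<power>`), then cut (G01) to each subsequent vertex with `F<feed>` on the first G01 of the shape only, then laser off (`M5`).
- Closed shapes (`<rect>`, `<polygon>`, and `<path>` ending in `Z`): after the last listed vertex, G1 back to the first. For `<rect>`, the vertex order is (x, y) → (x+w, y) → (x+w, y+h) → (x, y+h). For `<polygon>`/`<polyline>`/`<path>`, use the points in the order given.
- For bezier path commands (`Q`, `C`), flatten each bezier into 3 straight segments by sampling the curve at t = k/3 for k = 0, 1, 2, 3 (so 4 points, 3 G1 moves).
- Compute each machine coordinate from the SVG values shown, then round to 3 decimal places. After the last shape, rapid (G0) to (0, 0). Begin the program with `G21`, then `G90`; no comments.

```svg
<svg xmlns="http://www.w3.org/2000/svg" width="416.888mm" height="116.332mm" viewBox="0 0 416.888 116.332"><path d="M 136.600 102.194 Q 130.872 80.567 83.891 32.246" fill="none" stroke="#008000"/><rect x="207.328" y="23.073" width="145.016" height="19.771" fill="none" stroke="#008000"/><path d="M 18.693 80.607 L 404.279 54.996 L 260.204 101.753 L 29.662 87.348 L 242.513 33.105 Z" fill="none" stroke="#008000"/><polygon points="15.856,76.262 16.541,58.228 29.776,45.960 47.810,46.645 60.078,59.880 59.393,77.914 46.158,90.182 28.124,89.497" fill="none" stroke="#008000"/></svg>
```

G21
G90
G0 X136.600 Y14.138
M4 S231
G01 X128.198 Y31.522 F3958
G01 X110.628 Y54.838
G01 X83.891 Y84.086
M5
G0 X207.328 Y93.259
M4 S231
G01 X352.344 Y93.259 F3958
G01 X352.344 Y73.488
G01 X207.328 Y73.488
G01 X207.328 Y93.259
M5
G0 X18.693 Y35.725
M4 S231
G01 X404.279 Y61.336 F3958
G01 X260.204 Y14.579
G01 X29.662 Y28.984
G01 X242.513 Y83.227
G01 X18.693 Y35.725
M5
G0 X15.856 Y40.070
M4 S231
G01 X16.541 Y58.104 F3958
G01 X29.776 Y70.372
G01 X47.810 Y69.687
G01 X60.078 Y56.452
G01 X59.393 Y38.418
G01 X46.158 Y26.150
G01 X28.124 Y26.835
G01 X15.856 Y40.070
M5
G0 X0.000 Y0.000

viewBox `0 0 416.888 116.332` with mm width/height → 1 unit = 1 mm. Flip: y_m = 116.332 − y_svg.

**Shape 1** — `<path>` quadratic bezier, stroke `#008000` → engrave (S231, F3958). Control points (SVG): P0=(136.600,102.194), P1=(130.872,80.567), P2=(83.891,32.246); sampled at t=k/3. Machine vertices: (136.600,14.138) → (128.198,31.522) → (110.628,54.838) → (83.891,84.086). Open path.

**Shape 2** — `<rect>` rectangle, stroke `#008000` → engrave (S231, F3958). Machine vertices: (207.328,93.259) → (352.344,93.259) → (352.344,73.488) → (207.328,73.488) → (207.328,93.259). Closed: final G1 returns to the first vertex.

**Shape 3** — `<path>` closed polygon, stroke `#008000` → engrave (S231, F3958). Machine vertices: (18.693,35.725) → (404.279,61.336) → (260.204,14.579) → (29.662,28.984) → (242.513,83.227) → (18.693,35.725). Closed: final G1 returns to the first vertex.

**Shape 4** — `<polygon>` regular polygon, stroke `#008000` → engrave (S231, F3958). Machine vertices: (15.856,40.070) → (16.541,58.104) → (29.776,70.372) → (47.810,69.687) → (60.078,56.452) → (59.393,38.418) → (46.158,26.150) → (28.124,26.835) → (15.856,40.070). Closed: final G1 returns to the first vertex.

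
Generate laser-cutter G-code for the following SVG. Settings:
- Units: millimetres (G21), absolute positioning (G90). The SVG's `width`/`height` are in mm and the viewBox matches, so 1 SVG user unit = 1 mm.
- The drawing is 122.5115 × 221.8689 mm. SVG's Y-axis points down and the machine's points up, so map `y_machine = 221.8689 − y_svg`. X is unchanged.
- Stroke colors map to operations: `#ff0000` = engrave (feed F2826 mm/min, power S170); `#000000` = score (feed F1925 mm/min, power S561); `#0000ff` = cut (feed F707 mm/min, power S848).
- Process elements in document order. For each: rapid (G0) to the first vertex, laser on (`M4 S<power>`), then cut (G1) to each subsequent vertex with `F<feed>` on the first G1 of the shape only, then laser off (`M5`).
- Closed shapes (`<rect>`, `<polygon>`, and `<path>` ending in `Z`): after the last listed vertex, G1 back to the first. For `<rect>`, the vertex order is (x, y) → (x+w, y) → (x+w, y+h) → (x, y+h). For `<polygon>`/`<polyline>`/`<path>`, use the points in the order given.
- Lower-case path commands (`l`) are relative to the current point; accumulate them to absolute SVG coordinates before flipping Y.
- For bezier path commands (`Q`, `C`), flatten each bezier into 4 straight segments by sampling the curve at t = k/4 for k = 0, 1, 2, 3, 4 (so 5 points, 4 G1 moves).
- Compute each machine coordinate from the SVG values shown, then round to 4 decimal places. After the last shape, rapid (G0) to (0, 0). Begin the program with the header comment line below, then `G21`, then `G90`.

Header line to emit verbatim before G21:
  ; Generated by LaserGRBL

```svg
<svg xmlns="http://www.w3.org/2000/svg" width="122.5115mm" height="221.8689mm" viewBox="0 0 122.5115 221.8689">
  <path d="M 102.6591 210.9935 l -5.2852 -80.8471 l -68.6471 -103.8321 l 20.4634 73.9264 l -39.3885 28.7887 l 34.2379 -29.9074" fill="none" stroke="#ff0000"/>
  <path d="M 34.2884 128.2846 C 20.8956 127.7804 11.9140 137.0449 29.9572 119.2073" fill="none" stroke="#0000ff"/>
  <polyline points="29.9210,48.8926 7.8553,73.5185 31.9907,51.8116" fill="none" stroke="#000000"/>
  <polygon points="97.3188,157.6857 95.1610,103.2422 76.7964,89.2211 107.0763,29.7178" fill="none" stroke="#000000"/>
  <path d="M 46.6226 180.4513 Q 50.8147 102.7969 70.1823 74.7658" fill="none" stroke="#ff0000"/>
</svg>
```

; Generated by LaserGRBL
G21
G90
G0 X102.6591 Y10.8754
M4 S170
G1 X97.3739 Y91.7225 F2826
G1 X28.7268 Y195.5546
G1 X49.1902 Y121.6282
G1 X9.8017 Y92.8395
G1 X44.0396 Y122.7469
M5
G0 X34.2884 Y93.5843
M4 S848
G1 X25.4242 Y92.7069 F707
G1 X20.3343 Y91.6229
G1 X21.1386 Y93.7889
G1 X29.9572 Y102.6616
M5
G0 X29.9210 Y172.9763
M4 S561
G1 X7.8553 Y148.3504 F1925
G1 X31.9907 Y170.0573
M5
G0 X97.3188 Y64.1832
M4 S561
G1 X95.1610 Y118.6267 F1925
G1 X76.7964 Y132.6478
G1 X107.0763 Y192.1511
G1 X97.3188 Y64.1832
M5
G0 X46.6226 Y41.4176
M4 S170
G1 X49.6671 Y77.1433 F2826
G1 X54.6086 Y106.6662
G1 X61.4470 Y129.9861
G1 X70.1823 Y147.1031
M5
G0 X0.0000 Y0.0000

viewBox `0 0 122.5115 221.8689` with mm width/height → 1 unit = 1 mm. Flip: y_m = 221.8689 − y_svg.

**Shape 1** — `<path>` open polyline, stroke `#ff0000` → engrave (S170, F2826). Machine vertices: (102.6591,10.8754) → (97.3739,91.7225) → (28.7268,195.5546) → (49.1902,121.6282) → (9.8017,92.8395) → (44.0396,122.7469). Open path.

**Shape 2** — `<path>` cubic bezier, stroke `#0000ff` → cut (S848, F707). Control points (SVG): P0=(34.2884,128.2846), P1=(20.8956,127.7804), P2=(11.9140,137.0449), P3=(29.9572,119.2073); sampled at t=k/4. Machine vertices: (34.2884,93.5843) → (25.4242,92.7069) → (20.3343,91.6229) → (21.1386,93.7889) → (29.9572,102.6616). Open path.

**Shape 3** — `<polyline>` open polyline, stroke `#000000` → score (S561, F1925). Machine vertices: (29.9210,172.9763) → (7.8553,148.3504) → (31.9907,170.0573). Open path.

**Shape 4** — `<polygon>` closed polygon, stroke `#000000` → score (S561, F1925). Machine vertices: (97.3188,64.1832) → (95.1610,118.6267) → (76.7964,132.6478) → (107.0763,192.1511) → (97.3188,64.1832). Closed: final G1 returns to the first vertex.

**Shape 5** — `<path>` quadratic bezier, stroke `#ff0000` → engrave (S170, F2826). Control points (SVG): P0=(46.6226,180.4513), P1=(50.8147,102.7969), P2=(70.1823,74.7658); sampled at t=k/4. Machine vertices: (46.6226,41.4176) → (49.6671,77.1433) → (54.6086,106.6662) → (61.4470,129.9861) → (70.1823,147.1031). Open path.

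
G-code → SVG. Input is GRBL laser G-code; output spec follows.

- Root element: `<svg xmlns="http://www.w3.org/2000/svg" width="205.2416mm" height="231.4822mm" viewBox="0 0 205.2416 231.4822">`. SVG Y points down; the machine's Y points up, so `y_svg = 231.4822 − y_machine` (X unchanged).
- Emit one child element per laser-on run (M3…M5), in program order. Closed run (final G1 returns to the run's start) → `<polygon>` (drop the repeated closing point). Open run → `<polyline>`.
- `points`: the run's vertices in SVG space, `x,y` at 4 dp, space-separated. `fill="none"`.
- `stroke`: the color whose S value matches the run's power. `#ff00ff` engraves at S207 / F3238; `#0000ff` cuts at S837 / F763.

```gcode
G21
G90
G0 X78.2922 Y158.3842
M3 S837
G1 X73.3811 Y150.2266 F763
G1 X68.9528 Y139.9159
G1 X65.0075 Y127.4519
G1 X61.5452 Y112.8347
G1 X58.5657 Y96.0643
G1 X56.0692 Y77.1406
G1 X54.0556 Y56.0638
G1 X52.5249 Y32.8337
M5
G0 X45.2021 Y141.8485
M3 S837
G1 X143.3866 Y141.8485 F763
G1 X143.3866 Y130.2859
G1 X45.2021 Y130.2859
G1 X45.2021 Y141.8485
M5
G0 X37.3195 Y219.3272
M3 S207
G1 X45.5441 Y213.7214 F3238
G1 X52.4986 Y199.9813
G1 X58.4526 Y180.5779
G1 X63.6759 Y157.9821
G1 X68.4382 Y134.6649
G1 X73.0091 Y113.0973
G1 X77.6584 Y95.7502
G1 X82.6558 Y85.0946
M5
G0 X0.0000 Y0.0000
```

<svg xmlns="http://www.w3.org/2000/svg" width="205.2416mm" height="231.4822mm" viewBox="0 0 205.2416 231.4822">
  <polyline points="78.2922,73.0980 73.3811,81.2556 68.9528,91.5663 65.0075,104.0303 61.5452,118.6475 58.5657,135.4179 56.0692,154.3416 54.0556,175.4184 52.5249,198.6485" fill="none" stroke="#0000ff"/>
  <polygon points="45.2021,89.6337 143.3866,89.6337 143.3866,101.1963 45.2021,101.1963" fill="none" stroke="#0000ff"/>
  <polyline points="37.3195,12.1550 45.5441,17.7608 52.4986,31.5009 58.4526,50.9043 63.6759,73.5001 68.4382,96.8173 73.0091,118.3849 77.6584,135.7320 82.6558,146.3876" fill="none" stroke="#ff00ff"/>
</svg>

Each laser-on run becomes one SVG element. Flip Y back into SVG space with y_svg = 231.4822 − y_machine.

Run 1: S837 ⇒ cut layer `#0000ff`. The run is open, so emit a `<polyline>` with points (Y-flipped): 78.2922,73.0980 73.3811,81.2556 68.9528,91.5663 65.0075,104.0303 61.5452,118.6475 58.5657,135.4179 56.0692,154.3416 54.0556,175.4184 52.5249,198.6485.

Run 2: S837 ⇒ cut layer `#0000ff`. The run returns to its start, so emit a `<polygon>` with points (Y-flipped): 45.2021,89.6337 143.3866,89.6337 143.3866,101.1963 45.2021,101.1963.

Run 3: the run's S207 means `#ff00ff` (engrave). The run is open, so emit a `<polyline>` with points (Y-flipped): 37.3195,12.1550 45.5441,17.7608 52.4986,31.5009 58.4526,50.9043 63.6759,73.5001 68.4382,96.8173 73.0091,118.3849 77.6584,135.7320 82.6558,146.3876.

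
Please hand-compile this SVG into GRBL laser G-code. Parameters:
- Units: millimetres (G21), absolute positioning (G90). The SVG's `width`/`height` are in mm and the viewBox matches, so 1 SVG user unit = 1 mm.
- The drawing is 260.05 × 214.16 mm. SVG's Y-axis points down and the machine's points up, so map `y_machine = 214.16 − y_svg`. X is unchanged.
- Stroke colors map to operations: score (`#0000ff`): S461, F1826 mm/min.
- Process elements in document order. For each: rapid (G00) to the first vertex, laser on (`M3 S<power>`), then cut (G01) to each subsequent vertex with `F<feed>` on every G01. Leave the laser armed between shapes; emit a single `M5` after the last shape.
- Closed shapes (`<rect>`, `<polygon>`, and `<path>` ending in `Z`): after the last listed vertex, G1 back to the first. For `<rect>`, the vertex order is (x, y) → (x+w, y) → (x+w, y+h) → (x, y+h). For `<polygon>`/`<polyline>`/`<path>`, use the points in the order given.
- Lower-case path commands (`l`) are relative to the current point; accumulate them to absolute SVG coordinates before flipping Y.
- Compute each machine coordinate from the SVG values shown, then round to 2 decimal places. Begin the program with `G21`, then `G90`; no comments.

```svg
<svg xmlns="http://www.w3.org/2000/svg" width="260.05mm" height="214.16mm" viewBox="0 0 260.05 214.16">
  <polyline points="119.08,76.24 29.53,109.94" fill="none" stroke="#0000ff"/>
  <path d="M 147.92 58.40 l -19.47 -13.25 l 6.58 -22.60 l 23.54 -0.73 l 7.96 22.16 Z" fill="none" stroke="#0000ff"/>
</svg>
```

G21
G90
G00 X119.08 Y137.92
M3 S461
G01 X29.53 Y104.22 F1826
G00 X147.92 Y155.76
M3 S461
G01 X128.45 Y169.01 F1826
G01 X135.03 Y191.61 F1826
G01 X158.57 Y192.34 F1826
G01 X166.53 Y170.18 F1826
G01 X147.92 Y155.76 F1826
M5

1 u = 1 mm; y_m = 214.16 − y.

[1] `<polyline>` line segment, #0000ff→score S461 F1826: (119.08,137.92) → (29.53,104.22)

[2] `<path>` regular polygon, #0000ff→score S461 F1826: (147.92,155.76) → (128.45,169.01) → (135.03,191.61) → (158.57,192.34) → (166.53,170.18) → (147.92,155.76) (closed)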